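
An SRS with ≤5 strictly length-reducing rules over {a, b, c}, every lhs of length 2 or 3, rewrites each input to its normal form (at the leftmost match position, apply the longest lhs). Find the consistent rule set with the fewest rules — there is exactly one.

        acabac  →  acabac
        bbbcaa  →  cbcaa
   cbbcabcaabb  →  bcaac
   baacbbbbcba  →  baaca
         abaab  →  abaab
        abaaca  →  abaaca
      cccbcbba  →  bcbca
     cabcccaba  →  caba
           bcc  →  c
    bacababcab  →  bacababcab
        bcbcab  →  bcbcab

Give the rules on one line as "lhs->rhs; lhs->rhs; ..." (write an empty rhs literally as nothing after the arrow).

bb->c; cbb->c; cc->b; cca->

  | acabac
  | bbbcaa => cbcaa
  | cbbcabcaabb => ccabcaabb => bcaabb => bcaac
  | baacbbbbcba => baacbbcba => baaccba => baabba => baaca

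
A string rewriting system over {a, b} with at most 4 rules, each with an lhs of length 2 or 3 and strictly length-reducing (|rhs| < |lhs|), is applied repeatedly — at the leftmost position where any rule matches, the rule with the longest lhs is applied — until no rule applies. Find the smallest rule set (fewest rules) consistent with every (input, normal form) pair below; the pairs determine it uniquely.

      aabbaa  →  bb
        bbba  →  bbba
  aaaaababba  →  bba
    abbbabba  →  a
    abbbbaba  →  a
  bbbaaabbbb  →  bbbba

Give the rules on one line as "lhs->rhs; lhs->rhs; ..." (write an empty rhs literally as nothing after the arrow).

  | aabbaa => baa => bb
  | bbba
  | aaaaababba => baaababba => bbababba => bbabaa => bbabb => bba
  | abbbabba => ababba => abaa => abb => a

aa->b; aab->; abb->a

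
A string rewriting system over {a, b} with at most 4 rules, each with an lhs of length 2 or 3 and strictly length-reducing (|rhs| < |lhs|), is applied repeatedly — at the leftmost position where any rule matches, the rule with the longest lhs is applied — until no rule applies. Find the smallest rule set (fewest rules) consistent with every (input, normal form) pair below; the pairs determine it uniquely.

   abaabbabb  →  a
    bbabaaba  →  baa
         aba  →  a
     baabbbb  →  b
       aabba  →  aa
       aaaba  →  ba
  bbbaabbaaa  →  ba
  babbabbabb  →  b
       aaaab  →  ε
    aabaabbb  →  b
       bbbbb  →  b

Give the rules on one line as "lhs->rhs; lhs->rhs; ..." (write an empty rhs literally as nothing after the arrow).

  | abaabbabb => aabbabb => aabb => a
  | bbabaaba => babaaba => baaba => baa
  | aba => a
  | baabbbb => babb => b

aaa->; ab->; abb->; bb->b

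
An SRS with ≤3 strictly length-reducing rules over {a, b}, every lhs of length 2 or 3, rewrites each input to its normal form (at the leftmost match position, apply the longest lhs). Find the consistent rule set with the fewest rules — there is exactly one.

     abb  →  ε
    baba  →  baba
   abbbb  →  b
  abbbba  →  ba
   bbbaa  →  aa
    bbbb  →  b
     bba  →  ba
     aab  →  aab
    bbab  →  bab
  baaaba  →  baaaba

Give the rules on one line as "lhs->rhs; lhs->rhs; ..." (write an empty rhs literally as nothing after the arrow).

abb->; bb->b; bbb->

  | abb => ε
  | baba
  | abbbb => bb => b
  | abbbba => bba => ba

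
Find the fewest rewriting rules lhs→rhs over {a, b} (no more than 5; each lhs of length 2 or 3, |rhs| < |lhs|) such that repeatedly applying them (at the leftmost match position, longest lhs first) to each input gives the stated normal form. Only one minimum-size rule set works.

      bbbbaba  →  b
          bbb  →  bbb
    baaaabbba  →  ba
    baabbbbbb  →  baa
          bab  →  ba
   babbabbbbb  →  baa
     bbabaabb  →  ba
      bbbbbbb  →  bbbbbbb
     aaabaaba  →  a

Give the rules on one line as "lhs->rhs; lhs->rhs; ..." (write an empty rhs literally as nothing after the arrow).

  | bbbbaba => bbba => b
  | bbb
  | baaaabbba => bababbba => baabbba => baaaba => babba => baaa => bab => ba
  | baabbbbbb => baaabbbb => babbbbb => baabbb => baaab => babb => baa

aaa->ab; ab->a; abb->aa; bba->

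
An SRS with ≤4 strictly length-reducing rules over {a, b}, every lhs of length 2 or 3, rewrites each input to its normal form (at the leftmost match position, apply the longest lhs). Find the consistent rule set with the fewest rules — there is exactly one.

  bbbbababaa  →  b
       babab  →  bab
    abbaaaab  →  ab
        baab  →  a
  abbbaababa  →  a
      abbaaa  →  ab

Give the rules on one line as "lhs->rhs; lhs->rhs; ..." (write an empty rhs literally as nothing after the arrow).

aa->b; aba->a; baa->ab; bb->

  | bbbbababaa => bbababaa => ababaa => abaa => aa => b
  | babab => bab
  | abbaaaab => aaaaab => baaab => abab => ab
  | baab => abb => a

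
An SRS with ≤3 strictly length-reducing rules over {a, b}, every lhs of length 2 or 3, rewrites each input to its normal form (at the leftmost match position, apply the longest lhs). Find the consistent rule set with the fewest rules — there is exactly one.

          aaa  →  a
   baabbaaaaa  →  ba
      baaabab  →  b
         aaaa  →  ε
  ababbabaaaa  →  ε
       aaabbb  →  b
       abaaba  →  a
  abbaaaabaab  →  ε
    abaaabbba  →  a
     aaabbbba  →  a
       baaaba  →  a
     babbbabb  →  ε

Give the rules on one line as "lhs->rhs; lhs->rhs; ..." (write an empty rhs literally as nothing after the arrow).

aa->; ab->b; bb->

  | aaa => a
  | baabbaaaaa => bbbaaaaa => baaaaa => baaa => ba
  | baaabab => babab => bbab => ab => b
  | aaaa => aa => ε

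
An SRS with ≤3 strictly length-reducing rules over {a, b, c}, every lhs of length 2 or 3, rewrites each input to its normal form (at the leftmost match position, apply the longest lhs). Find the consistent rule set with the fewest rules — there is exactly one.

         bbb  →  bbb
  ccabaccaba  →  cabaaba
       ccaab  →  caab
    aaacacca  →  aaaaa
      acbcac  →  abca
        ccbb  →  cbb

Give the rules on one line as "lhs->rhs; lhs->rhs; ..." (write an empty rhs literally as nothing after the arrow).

  | bbb
  | ccabaccaba => cabaccaba => cabacaba => cabaaba
  | ccaab => caab
  | aaacacca => aaaacca => aaaaca => aaaaa

ac->a; cc->c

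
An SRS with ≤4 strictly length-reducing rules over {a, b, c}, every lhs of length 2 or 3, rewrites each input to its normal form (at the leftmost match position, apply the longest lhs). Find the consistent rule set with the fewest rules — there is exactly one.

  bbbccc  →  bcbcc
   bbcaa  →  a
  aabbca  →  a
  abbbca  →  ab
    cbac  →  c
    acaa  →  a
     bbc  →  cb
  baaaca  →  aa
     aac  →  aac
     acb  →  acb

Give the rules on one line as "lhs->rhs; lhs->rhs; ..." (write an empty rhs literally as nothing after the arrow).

aca->; ba->a; bbc->cb; ca->

  | bbbccc => bcbcc
  | bbcaa => cbaa => caa => a
  | aabbca => aacba => aaca => a
  | abbbca => abcba => abca => ab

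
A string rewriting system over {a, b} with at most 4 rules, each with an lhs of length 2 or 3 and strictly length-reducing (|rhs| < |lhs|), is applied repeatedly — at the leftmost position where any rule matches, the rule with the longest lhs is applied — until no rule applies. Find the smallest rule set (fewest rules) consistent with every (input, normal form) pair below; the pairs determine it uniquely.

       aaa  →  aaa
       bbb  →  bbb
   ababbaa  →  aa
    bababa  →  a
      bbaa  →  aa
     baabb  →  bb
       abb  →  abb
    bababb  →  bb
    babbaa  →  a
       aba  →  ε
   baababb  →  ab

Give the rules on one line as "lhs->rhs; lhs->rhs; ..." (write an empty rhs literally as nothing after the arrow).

  | aaa
  | bbb
  | ababbaa => bbaa => baa => aa
  | bababa => aaba => ba => a

aab->b; aba->; ba->a; bab->a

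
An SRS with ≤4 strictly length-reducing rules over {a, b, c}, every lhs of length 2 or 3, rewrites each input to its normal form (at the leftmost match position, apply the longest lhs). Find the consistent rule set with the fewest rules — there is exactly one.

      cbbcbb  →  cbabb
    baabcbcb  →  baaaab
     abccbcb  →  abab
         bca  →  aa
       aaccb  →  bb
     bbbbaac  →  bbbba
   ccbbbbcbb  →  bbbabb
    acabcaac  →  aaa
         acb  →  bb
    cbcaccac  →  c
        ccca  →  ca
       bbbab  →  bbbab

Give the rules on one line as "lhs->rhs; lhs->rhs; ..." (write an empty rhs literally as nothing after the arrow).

  | cbbcbb => cbabb
  | baabcbcb => baaabcb => baaaab
  | abccbcb => aacbcb => abbcb => abab
  | bca => aa

ac->; acb->bb; bc->a; cc->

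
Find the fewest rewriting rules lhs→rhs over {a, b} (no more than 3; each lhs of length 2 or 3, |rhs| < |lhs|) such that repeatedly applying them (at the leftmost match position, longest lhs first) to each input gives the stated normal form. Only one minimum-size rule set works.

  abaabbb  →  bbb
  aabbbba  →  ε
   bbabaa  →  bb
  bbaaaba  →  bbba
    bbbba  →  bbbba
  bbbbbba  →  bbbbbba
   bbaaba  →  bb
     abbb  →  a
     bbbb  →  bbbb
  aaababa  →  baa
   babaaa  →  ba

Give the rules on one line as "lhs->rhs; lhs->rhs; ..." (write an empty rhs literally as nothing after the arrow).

aaa->; ab->a

  | abaabbb => aaabbb => bbb
  | aabbbba => aabbba => aabba => aaba => aaa => ε
  | bbabaa => bbaaa => bb
  | bbaaaba => bbba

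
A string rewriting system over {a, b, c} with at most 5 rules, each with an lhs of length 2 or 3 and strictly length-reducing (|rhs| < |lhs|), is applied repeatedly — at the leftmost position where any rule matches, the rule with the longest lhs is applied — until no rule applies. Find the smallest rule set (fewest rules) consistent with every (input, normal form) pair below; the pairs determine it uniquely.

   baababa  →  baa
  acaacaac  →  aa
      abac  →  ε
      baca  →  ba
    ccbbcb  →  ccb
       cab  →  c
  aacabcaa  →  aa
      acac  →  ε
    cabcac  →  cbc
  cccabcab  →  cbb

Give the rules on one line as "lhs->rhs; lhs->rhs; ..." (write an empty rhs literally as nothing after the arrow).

  | baababa => baaba => baa
  | acaacaac => aacaac => aaac => aa
  | abac => ac => ε
  | baca => ba

ab->; ac->; bbc->; cca->cb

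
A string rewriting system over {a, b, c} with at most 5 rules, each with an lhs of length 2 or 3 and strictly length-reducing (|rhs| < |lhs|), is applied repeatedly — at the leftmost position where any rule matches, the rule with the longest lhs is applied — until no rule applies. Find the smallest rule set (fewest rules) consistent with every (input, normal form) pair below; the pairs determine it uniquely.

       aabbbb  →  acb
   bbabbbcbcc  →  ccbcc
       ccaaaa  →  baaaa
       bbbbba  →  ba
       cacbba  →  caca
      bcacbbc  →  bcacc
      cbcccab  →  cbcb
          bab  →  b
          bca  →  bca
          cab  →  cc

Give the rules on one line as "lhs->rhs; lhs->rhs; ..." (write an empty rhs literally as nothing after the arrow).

  | aabbbb => acbbb => acb
  | bbabbbcbcc => abbbcbcc => cbbcbcc => ccbcc
  | ccaaaa => baaaa
  | bbbbba => bbba => ba

ab->c; bab->b; bb->; cca->ba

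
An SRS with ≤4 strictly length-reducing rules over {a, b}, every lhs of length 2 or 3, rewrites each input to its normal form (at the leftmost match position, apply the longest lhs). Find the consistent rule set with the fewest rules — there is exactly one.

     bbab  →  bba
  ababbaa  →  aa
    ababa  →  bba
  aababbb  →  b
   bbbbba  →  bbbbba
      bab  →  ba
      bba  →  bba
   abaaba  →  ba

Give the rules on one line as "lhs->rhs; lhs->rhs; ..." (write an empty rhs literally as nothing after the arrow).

  | bbab => bba
  | ababbaa => babbaa => baaaa => aa
  | ababa => baba => bba
  | aababbb => ababbb => babbb => baab => b

ab->a; aba->ba; abb->aa; baa->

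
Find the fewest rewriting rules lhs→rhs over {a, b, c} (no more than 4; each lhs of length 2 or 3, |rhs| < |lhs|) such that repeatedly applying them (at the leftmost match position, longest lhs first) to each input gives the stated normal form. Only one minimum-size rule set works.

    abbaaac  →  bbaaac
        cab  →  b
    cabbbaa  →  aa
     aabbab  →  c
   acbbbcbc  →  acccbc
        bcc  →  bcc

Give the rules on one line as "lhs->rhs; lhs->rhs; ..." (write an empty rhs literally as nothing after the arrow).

  | abbaaac => bbaaac
  | cab => ab => b
  | cabbbaa => abbbaa => bbbaa => caa => aa
  | aabbab => abbab => bbab => bbb => c

ab->b; bbb->c; ca->a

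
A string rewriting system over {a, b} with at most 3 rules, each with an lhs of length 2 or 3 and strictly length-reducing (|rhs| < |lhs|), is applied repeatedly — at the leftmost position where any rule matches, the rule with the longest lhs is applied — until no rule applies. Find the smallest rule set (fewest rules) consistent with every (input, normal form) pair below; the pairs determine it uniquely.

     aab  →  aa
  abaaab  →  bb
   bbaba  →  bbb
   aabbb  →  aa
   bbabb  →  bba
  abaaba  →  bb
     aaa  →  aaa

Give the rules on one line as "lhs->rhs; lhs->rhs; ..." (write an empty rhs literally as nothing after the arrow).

ab->a; aba->b; baa->b

  | aab => aa
  | abaaab => baab => bb
  | bbaba => bbb
  | aabbb => aabb => aab => aa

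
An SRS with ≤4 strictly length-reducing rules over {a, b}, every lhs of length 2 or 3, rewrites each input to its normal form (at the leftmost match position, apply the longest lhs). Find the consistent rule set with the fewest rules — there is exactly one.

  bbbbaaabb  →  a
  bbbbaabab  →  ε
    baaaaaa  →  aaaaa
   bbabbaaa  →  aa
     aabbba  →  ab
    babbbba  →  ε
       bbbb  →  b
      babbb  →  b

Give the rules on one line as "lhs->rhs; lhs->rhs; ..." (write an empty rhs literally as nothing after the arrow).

  | bbbbaaabb => bbbaaabb => bbaaabb => baaabb => aabb => a
  | bbbbaabab => bbbaabab => bbaabab => baabab => abab => abb => ε
  | baaaaaa => aaaaa
  | bbabbaaa => babbaaa => bbaaa => baaa => aa

aba->ab; abb->; ba->; bb->b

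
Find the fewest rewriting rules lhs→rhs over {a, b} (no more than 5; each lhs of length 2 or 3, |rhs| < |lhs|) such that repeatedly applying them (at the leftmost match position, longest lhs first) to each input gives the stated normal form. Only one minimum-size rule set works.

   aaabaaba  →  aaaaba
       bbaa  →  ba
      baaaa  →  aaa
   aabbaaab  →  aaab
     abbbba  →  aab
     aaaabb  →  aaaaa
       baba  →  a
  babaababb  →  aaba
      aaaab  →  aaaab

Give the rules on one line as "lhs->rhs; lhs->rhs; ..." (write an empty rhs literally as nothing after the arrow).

  | aaabaaba => aaaaba
  | bbaa => ba
  | baaaa => aaa
  | aabbaaab => aabaab => aaab

baa->a; bab->ba; bb->a; bba->b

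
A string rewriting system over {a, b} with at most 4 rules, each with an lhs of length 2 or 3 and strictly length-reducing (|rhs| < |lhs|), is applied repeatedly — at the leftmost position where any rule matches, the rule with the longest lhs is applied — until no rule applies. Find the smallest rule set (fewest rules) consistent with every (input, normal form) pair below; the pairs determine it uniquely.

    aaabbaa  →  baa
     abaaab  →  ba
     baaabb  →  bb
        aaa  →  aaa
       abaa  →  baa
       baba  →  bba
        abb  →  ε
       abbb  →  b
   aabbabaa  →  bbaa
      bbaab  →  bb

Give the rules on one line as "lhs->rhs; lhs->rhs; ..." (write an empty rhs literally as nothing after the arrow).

  | aaabbaa => abaa => baa
  | abaaab => baaab => ba
  | baaabb => bab => bb
  | aaa

aab->; ab->b; abb->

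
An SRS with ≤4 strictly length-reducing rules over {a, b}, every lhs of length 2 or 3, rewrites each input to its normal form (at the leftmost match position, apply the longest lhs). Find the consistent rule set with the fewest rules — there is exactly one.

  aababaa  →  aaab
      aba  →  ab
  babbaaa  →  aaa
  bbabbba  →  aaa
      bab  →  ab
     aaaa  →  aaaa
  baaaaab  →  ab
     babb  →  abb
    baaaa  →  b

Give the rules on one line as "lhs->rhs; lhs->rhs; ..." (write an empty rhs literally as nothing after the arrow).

  | aababaa => aaabaa => aaaba => aaab
  | aba => ab
  | babbaaa => abbaaa => aaa
  | bbabbba => bbba => aaa

ba->b; bab->ab; bba->; bbb->aa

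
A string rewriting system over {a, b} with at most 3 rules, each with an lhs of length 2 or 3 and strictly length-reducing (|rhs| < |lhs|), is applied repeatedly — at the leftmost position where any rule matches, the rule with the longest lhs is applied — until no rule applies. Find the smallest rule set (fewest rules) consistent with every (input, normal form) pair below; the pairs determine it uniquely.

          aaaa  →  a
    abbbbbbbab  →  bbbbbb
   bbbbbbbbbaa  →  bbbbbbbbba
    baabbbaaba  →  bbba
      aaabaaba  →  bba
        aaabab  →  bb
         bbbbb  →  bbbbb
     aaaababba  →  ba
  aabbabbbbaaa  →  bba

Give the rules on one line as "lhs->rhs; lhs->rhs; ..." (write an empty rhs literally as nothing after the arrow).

aa->a; ab->b; abb->

  | aaaa => aaa => aa => a
  | abbbbbbbab => bbbbbab => bbbbbb
  | bbbbbbbbbaa => bbbbbbbbba
  | baabbbaaba => babbbaaba => bbaaba => bbaba => bbba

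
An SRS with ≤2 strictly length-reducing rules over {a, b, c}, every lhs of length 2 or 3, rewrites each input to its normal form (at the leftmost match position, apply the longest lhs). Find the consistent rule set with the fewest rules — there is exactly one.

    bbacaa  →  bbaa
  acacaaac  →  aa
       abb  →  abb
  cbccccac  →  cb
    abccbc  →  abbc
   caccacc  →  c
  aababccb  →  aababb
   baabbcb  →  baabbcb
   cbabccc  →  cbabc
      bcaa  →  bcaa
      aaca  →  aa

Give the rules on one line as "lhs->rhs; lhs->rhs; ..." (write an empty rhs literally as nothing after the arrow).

ac->; cc->

  | bbacaa => bbaa
  | acacaaac => acaaac => aaac => aa
  | abb
  | cbccccac => cbccac => cbac => cb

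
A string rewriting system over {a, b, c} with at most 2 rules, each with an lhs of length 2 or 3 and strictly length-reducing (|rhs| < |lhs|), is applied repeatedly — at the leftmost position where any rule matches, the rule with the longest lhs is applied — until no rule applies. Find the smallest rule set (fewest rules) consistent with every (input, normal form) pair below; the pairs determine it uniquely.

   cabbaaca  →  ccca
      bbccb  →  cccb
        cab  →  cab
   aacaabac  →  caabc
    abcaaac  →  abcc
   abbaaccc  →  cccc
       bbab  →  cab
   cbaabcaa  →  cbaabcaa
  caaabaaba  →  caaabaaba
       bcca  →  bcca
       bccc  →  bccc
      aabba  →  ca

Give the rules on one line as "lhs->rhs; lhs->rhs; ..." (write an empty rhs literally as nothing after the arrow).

ac->c; bb->c

  | cabbaaca => cacaaca => ccaaca => ccaca => ccca
  | bbccb => cccb
  | cab
  | aacaabac => acaabac => caabac => caabc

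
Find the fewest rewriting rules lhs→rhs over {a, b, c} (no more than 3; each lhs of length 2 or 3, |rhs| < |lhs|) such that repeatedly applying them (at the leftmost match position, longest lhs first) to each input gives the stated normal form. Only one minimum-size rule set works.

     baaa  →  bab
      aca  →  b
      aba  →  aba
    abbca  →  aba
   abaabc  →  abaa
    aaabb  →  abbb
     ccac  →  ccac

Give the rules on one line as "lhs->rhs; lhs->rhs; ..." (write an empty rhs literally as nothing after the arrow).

  | baaa => bab
  | aca => b
  | aba
  | abbca => aba

aaa->ab; aca->b; bc->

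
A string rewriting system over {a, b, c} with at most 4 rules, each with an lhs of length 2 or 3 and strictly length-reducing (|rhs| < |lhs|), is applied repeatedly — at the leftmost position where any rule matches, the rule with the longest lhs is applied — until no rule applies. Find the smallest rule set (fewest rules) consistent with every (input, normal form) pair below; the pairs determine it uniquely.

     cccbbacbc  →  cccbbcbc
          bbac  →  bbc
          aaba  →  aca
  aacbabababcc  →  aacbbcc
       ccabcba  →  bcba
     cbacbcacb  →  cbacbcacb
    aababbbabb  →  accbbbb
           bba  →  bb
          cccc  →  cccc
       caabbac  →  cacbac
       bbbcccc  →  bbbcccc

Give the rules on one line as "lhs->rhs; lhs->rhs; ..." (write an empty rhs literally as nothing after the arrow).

ab->c; bba->bb; cca->

  | cccbbacbc => cccbbcbc
  | bbac => bbc
  | aaba => aca
  | aacbabababcc => aacbcababcc => aacbccabcc => aacbbcc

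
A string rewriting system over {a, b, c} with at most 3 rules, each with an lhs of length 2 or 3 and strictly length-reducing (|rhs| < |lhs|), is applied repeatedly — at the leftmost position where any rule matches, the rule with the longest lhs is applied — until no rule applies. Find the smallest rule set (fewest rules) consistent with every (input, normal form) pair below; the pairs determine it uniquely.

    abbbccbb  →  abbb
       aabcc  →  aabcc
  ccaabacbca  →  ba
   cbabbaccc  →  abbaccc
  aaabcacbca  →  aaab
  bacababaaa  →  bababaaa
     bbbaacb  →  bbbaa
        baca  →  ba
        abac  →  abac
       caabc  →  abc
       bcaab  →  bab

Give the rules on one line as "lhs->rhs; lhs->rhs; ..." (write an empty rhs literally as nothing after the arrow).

ca->; cb->

  | abbbccbb => abbbcb => abbb
  | aabcc
  | ccaabacbca => cabacbca => bacbca => baca => ba
  | cbabbaccc => abbaccc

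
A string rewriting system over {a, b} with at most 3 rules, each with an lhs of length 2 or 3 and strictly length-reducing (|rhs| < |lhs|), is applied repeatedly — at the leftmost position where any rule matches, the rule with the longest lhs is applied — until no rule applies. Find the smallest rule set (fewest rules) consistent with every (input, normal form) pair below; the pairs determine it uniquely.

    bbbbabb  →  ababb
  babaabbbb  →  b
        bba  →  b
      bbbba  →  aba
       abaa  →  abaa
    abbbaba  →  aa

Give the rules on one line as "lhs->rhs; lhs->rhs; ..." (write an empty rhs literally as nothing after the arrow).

  | bbbbabb => ababb
  | babaabbbb => babbbb => baab => b
  | bba => b
  | bbbba => aba

aab->; bba->b; bbb->a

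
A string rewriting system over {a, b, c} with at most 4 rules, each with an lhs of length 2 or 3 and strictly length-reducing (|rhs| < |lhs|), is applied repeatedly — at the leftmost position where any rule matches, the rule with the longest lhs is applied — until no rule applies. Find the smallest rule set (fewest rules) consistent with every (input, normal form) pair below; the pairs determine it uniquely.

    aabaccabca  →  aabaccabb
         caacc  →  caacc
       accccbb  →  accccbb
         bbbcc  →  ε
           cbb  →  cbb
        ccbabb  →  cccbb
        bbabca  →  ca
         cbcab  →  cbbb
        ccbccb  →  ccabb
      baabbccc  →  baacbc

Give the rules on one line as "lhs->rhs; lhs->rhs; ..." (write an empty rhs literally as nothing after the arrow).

bab->cb; bca->bb; bcb->; bcc->ab

  | aabaccabca => aabaccabb
  | caacc
  | accccbb
  | bbbcc => bbab => bcb => ε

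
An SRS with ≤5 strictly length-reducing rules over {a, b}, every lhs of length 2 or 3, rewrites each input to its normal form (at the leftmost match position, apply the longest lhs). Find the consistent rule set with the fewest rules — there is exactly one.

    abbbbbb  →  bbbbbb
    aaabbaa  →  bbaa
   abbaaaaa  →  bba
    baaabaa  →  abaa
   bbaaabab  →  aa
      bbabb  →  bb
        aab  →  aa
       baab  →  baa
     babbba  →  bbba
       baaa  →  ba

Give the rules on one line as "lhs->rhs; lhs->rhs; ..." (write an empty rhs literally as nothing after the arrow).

  | abbbbbb => bbbbbb
  | aaabbaa => abbaa => bbaa
  | abbaaaaa => bbaaaaa => bbaaa => bba
  | baaabaa => babaa => abaa

aaa->a; aab->aa; abb->bb; bab->ab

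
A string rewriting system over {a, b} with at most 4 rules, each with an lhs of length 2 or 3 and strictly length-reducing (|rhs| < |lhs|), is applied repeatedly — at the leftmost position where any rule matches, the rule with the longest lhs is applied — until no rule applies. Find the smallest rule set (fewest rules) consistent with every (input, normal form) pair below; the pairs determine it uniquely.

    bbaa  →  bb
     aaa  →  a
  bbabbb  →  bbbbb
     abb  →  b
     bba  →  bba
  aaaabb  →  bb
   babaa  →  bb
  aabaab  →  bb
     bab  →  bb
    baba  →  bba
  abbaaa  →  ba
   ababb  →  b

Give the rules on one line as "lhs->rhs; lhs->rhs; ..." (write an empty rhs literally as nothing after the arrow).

aa->; ab->; bab->bb

  | bbaa => bb
  | aaa => a
  | bbabbb => bbbbb
  | abb => b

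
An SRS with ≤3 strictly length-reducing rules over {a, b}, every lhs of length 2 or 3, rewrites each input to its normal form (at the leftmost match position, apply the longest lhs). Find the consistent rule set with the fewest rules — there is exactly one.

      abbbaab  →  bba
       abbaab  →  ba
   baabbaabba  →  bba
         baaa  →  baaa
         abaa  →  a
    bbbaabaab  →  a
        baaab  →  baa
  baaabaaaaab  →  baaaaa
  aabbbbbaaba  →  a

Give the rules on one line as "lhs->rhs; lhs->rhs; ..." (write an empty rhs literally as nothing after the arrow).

ab->; aba->; bbb->

  | abbbaab => bbaab => bba
  | abbaab => baab => ba
  | baabbaabba => babaabba => babba => bba
  | baaa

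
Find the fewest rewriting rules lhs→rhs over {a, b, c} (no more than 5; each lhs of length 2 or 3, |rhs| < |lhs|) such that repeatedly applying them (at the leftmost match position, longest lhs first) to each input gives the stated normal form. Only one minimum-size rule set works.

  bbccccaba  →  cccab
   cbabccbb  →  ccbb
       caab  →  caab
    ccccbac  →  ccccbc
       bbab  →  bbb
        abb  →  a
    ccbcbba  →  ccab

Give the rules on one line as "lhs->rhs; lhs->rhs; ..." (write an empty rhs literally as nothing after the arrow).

abb->a; ba->b; bbc->; bcb->a

  | bbccccaba => cccaba => cccab
  | cbabccbb => cbbccbb => ccbb
  | caab
  | ccccbac => ccccbc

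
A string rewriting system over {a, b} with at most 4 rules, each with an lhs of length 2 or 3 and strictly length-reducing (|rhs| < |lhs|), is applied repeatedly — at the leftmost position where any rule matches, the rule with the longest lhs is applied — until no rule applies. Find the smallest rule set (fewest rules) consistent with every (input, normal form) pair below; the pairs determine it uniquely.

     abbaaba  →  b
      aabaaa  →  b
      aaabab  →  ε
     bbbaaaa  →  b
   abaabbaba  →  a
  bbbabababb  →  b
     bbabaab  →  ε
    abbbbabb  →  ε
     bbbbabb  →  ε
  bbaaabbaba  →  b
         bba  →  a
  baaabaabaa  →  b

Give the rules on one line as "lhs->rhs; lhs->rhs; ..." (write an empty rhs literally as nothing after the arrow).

  | abbaaba => bbaaba => aaba => aba => ba => b
  | aabaaa => abaaa => baaa => baa => ba => b
  | aaabab => aabab => abab => bab => bb => ε
  | bbbaaaa => baaaa => baaa => baa => ba => b

ab->b; ba->b; bb->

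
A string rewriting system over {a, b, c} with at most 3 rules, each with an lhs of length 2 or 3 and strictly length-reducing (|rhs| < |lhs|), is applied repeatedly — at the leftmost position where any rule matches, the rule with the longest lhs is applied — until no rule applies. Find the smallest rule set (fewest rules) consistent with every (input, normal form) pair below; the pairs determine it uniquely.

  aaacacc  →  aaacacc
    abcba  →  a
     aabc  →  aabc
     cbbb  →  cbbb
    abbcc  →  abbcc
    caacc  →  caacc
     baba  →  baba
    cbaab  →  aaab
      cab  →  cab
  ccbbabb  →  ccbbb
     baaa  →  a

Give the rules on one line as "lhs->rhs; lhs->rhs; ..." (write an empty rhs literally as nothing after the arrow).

baa->; bba->b; cba->aa

  | aaacacc
  | abcba => abaa => a
  | aabc
  | cbbb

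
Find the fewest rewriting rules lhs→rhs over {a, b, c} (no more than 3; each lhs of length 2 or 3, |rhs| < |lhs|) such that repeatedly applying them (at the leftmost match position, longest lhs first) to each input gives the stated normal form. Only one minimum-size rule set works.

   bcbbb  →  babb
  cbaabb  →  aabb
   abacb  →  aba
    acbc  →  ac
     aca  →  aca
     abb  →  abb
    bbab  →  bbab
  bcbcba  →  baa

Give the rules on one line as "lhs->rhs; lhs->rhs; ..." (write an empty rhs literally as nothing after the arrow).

bcb->ba; cb->

  | bcbbb => babb
  | cbaabb => aabb
  | abacb => aba
  | acbc => ac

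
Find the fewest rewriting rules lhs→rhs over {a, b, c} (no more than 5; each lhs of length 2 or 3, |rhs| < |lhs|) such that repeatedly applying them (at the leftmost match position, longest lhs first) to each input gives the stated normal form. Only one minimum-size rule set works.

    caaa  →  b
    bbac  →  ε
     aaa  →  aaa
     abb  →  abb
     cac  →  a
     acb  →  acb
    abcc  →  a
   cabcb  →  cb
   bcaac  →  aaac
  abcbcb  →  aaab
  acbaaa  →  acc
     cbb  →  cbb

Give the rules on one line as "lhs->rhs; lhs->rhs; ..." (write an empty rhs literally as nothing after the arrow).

  | caaa => baa => ca => b
  | bbac => bcc => ε
  | aaa
  | abb

ba->c; bc->a; bcc->; ca->b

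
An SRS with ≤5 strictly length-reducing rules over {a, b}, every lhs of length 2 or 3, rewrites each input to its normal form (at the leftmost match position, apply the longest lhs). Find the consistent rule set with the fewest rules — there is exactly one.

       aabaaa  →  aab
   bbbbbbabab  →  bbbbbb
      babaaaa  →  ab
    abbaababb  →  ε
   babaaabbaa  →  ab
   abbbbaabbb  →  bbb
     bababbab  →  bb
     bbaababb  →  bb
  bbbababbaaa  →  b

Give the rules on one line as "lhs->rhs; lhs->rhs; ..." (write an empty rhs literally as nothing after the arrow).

aaa->ab; aba->ab; abb->ba; ba->

  | aabaaa => aabaa => aaba => aab
  | bbbbbbabab => bbbbbbab => bbbbbb
  | babaaaa => baaaa => aaa => ab
  | abbaababb => baaababb => aababb => aabbb => abab => abb => ba => ε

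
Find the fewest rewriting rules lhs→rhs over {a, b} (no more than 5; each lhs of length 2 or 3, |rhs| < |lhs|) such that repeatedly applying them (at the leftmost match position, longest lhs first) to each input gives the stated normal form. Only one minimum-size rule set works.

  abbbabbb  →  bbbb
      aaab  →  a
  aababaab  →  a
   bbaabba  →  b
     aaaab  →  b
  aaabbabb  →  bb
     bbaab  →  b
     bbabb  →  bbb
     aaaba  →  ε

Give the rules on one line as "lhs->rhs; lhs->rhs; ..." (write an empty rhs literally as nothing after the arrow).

aa->; ab->a; abb->b; ba->

  | abbbabbb => bbabbb => bbbb
  | aaab => ab => a
  | aababaab => babaab => baab => ab => a
  | bbaabba => babba => bba => b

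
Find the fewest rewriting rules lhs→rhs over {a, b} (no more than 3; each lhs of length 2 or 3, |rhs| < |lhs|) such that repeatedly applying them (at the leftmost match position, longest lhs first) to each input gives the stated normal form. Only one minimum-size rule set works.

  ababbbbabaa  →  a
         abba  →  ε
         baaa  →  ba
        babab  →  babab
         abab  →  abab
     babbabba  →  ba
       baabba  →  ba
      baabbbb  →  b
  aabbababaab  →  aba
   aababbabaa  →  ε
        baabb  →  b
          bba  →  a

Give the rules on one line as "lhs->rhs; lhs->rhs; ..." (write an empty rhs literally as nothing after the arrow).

aa->; bb->

  | ababbbbabaa => ababbabaa => abaabaa => abbaa => aaa => a
  | abba => aa => ε
  | baaa => ba
  | babab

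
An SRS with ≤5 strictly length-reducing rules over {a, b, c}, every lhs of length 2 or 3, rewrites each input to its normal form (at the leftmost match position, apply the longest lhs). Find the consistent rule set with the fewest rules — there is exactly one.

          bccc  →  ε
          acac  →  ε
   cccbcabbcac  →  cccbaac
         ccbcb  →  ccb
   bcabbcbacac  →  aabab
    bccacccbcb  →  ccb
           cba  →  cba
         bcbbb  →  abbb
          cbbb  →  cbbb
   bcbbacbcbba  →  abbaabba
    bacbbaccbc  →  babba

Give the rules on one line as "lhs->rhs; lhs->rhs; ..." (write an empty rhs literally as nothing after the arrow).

  | bccc => acc => ε
  | acac => acc => ε
  | cccbcabbcac => cccaabbcac => cccabbcac => cccbbcac => cccbaac
  | ccbcb => ccab => ccb

acb->ab; acc->; bc->a; ca->c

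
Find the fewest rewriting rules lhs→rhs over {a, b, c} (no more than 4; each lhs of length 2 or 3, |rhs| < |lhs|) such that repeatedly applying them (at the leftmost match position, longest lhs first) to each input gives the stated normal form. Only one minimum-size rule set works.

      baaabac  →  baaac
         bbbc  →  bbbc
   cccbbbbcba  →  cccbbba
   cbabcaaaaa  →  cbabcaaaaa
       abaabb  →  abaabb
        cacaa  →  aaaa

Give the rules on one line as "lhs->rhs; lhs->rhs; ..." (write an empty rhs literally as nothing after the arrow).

bac->c; bcb->; cac->aa

  | baaabac => baaac
  | bbbc
  | cccbbbbcba => cccbbba
  | cbabcaaaaa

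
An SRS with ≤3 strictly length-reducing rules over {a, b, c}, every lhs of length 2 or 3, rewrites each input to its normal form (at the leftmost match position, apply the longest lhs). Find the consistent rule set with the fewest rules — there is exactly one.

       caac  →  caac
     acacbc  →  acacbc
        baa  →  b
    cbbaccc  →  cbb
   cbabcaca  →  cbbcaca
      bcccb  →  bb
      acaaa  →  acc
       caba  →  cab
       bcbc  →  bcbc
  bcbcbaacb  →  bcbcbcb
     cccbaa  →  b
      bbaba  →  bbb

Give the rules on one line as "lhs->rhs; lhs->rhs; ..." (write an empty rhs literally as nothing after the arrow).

aaa->c; ba->b; ccc->

  | caac
  | acacbc
  | baa => ba => b
  | cbbaccc => cbbccc => cbb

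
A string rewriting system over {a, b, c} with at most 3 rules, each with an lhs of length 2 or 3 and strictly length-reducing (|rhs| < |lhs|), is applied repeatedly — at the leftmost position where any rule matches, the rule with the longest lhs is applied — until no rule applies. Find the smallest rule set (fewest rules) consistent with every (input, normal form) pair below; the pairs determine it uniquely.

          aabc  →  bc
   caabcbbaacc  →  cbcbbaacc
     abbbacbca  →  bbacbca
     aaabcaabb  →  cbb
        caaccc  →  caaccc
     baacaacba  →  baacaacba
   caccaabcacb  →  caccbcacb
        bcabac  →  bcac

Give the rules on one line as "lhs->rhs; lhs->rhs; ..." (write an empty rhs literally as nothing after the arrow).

aab->b; ab->

  | aabc => bc
  | caabcbbaacc => cbcbbaacc
  | abbbacbca => bbacbca
  | aaabcaabb => abcaabb => caabb => cbb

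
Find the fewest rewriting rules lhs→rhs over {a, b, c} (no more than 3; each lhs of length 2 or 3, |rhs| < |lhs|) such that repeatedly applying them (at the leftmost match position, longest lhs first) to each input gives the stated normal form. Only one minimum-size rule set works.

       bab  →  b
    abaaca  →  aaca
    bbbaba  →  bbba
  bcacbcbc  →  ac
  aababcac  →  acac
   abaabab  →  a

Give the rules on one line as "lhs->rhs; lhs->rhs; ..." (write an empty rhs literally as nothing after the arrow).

ab->; bc->

  | bab => b
  | abaaca => aaca
  | bbbaba => bbba
  | bcacbcbc => acbcbc => acbc => ac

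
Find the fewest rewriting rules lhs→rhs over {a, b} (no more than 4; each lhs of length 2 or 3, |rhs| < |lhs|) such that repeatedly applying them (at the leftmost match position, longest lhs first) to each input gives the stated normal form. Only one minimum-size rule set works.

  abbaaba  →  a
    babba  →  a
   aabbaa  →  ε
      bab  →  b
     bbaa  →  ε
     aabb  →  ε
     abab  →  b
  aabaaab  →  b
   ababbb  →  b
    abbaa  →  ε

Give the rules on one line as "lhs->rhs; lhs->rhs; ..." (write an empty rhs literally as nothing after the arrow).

aa->; ab->b; ba->a; bb->

  | abbaaba => bbaaba => aaba => ba => a
  | babba => abba => bba => a
  | aabbaa => bbaa => aa => ε
  | bab => ab => b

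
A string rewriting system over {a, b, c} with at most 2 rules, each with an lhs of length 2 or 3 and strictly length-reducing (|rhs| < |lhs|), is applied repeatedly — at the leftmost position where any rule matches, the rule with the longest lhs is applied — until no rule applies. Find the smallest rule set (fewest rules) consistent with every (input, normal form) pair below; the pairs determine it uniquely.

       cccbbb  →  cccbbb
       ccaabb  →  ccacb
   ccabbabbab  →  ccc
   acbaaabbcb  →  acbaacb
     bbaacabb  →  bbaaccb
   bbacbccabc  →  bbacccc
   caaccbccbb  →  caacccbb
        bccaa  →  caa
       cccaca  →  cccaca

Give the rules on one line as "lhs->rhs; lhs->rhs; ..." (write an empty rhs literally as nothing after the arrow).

  | cccbbb
  | ccaabb => ccacb
  | ccabbabbab => cccbabbab => cccbcbab => cccbab => cccbc => ccc
  | acbaaabbcb => acbaacbcb => acbaacb

ab->c; bc->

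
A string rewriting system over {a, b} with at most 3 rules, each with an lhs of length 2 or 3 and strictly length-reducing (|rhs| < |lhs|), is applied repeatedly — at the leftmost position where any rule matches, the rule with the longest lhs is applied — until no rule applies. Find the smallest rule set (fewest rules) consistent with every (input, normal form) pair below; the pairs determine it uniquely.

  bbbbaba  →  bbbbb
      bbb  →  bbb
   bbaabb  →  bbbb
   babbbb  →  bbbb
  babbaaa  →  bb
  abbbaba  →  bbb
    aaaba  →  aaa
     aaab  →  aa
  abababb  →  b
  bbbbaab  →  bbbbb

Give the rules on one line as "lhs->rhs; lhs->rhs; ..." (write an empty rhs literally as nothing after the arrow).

  | bbbbaba => bbbbba => bbbbb
  | bbb
  | bbaabb => bbabb => bbbb
  | babbbb => bbbb

ab->; bba->bb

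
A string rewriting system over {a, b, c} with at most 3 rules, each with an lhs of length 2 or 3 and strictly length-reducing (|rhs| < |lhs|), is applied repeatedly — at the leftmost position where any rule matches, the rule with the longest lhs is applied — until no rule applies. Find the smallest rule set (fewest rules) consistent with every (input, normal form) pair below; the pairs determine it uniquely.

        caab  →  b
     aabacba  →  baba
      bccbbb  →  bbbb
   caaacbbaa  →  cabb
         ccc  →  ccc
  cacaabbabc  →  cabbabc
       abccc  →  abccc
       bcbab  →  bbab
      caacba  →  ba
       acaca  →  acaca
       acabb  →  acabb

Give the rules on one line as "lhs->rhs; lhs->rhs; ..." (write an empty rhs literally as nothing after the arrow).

aa->; cb->b

  | caab => cb => b
  | aabacba => bacba => baba
  | bccbbb => bcbbb => bbbb
  | caaacbbaa => cacbbaa => cabbaa => cabb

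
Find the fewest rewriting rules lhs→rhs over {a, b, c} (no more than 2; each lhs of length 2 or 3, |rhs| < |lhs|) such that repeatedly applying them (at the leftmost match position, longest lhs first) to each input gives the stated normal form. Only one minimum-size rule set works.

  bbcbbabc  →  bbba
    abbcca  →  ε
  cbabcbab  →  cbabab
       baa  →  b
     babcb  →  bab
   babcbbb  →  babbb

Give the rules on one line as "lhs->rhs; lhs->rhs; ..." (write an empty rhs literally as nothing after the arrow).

aa->; bc->

  | bbcbbabc => bbbabc => bbba
  | abbcca => abca => aa => ε
  | cbabcbab => cbabab
  | baa => b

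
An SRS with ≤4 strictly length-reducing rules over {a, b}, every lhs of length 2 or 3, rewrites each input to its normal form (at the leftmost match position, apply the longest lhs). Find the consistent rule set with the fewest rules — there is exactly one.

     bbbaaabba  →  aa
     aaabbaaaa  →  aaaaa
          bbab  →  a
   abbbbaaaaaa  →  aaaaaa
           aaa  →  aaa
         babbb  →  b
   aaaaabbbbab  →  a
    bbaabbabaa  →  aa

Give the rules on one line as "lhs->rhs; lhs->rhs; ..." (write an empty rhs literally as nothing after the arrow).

ab->; ba->a; bab->a

  | bbbaaabba => bbaaabba => baaabba => aaabba => aaba => aa
  | aaabbaaaa => aabaaaa => aaaaa
  | bbab => ba => a
  | abbbbaaaaaa => bbbaaaaaa => bbaaaaaa => baaaaaa => aaaaaa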